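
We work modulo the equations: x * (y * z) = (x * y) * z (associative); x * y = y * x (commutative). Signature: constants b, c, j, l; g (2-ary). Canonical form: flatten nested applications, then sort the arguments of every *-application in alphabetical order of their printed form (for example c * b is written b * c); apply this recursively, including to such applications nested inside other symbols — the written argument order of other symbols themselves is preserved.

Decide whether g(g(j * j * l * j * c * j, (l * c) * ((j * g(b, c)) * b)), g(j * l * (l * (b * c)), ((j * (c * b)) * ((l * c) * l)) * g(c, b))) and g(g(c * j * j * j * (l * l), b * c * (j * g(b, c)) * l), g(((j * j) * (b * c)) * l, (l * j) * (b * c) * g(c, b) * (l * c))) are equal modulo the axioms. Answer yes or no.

Answer: no — g(g(c * j * j * j * j * l, b * c * g(b, c) * j * l), g(b * c * j * l * l, b * c * c * g(c, b) * j * l * l)) vs g(g(c * j * j * j * l * l, b * c * g(b, c) * j * l), g(b * c * j * j * l, b * c * c * g(c, b) * j * l * l))

Derivation:
Left:  g(g(j * j * l * j * c * j, (l * c) * ((j * g(b, c)) * b)), g(j * l * (l * (b * c)), ((j * (c * b)) * ((l * c) * l)) * g(c, b)))
  Focus inside:  ((j * (c * b)) * ((l * c) * l)) * g(c, b)
  Flatten:  j * c * b * l * c * l * g(c, b)
  Sort:  b * c * c * g(c, b) * j * l * l
  Reassemble:  g(g(c * j * j * j * j * l, b * c * g(b, c) * j * l), g(b * c * j * l * l, b * c * c * g(c, b) * j * l * l))
Right:  g(g(c * j * j * j * (l * l), b * c * (j * g(b, c)) * l), g(((j * j) * (b * c)) * l, (l * j) * (b * c) * g(c, b) * (l * c)))
  Descend into:  (l * j) * (b * c) * g(c, b) * (l * c)
  Un-nest:  l * j * b * c * g(c, b) * l * c
  Sort arguments:  b * c * c * g(c, b) * j * l * l
  Rebuild:  g(g(c * j * j * j * l * l, b * c * g(b, c) * j * l), g(b * c * j * j * l, b * c * c * g(c, b) * j * l * l))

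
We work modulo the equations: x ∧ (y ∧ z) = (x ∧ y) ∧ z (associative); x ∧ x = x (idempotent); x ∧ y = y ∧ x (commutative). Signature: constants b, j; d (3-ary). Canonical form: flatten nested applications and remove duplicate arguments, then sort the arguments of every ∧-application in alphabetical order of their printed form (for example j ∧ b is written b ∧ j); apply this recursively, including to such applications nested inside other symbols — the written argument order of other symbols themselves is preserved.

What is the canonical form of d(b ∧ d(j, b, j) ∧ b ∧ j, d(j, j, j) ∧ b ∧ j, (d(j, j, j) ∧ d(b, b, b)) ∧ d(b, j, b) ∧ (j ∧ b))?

Work inside:  (d(j, j, j) ∧ d(b, b, b)) ∧ d(b, j, b) ∧ (j ∧ b)
Flatten:  d(j, j, j) ∧ d(b, b, b) ∧ d(b, j, b) ∧ j ∧ b
Sort arguments:  b ∧ d(b, b, b) ∧ d(b, j, b) ∧ d(j, j, j) ∧ j
Rebuild:  d(b ∧ d(j, b, j) ∧ j, b ∧ d(j, j, j) ∧ j, b ∧ d(b, b, b) ∧ d(b, j, b) ∧ d(j, j, j) ∧ j)

Answer: d(b ∧ d(j, b, j) ∧ j, b ∧ d(j, j, j) ∧ j, b ∧ d(b, b, b) ∧ d(b, j, b) ∧ d(j, j, j) ∧ j)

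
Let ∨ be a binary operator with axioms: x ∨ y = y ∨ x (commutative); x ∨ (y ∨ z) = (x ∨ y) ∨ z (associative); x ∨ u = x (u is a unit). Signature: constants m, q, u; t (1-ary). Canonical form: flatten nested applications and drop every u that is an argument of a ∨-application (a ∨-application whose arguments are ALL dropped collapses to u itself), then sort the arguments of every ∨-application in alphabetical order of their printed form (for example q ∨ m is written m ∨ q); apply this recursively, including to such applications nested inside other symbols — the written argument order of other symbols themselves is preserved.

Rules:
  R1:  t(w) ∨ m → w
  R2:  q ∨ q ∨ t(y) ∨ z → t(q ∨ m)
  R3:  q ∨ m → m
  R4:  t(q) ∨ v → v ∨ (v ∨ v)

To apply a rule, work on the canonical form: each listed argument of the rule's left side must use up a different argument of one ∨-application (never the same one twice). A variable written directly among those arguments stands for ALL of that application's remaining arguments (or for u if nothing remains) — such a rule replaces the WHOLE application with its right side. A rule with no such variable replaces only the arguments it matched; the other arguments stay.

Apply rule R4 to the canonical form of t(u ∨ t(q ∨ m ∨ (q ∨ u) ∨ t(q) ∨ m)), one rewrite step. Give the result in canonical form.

Canonical form:  t(t(m ∨ m ∨ q ∨ q ∨ t(q)))
R4 matches:  uses t(q);  v := m ∨ m ∨ q ∨ q
Every leftover argument binds to the variable; the entire application is replaced.
Result:  t(t(m ∨ m ∨ m ∨ m ∨ m ∨ m ∨ q ∨ q ∨ q ∨ q ∨ q ∨ q))

Answer: t(t(m ∨ m ∨ m ∨ m ∨ m ∨ m ∨ q ∨ q ∨ q ∨ q ∨ q ∨ q))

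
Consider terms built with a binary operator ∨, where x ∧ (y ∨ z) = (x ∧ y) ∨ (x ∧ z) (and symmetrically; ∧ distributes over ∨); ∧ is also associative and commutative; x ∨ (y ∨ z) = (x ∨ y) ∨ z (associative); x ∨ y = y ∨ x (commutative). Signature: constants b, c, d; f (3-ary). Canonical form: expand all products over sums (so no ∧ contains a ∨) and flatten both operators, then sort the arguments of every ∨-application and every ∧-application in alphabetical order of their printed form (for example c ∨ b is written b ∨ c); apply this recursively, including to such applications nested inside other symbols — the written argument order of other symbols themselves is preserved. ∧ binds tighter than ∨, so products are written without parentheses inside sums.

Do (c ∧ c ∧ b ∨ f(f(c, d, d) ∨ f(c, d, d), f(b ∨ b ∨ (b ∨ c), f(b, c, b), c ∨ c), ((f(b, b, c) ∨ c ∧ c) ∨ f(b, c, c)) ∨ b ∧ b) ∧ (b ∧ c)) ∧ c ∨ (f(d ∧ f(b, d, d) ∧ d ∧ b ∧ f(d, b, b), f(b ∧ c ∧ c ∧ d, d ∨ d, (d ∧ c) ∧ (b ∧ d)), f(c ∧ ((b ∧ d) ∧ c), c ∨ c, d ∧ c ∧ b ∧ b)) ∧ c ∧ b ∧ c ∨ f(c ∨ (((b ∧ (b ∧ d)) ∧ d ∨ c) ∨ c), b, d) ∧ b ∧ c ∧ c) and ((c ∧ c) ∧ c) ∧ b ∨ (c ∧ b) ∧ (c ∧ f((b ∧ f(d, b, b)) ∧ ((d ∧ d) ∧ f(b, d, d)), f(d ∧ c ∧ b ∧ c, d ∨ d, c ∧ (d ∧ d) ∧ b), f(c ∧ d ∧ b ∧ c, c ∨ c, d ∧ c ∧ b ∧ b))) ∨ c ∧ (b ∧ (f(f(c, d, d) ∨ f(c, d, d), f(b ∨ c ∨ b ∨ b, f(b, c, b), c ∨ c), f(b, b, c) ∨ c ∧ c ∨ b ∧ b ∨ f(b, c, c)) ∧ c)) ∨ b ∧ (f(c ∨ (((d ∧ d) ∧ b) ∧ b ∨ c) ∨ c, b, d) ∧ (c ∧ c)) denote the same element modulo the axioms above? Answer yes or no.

Answer: yes — both canonical forms are b ∧ c ∧ c ∧ c ∨ b ∧ c ∧ c ∧ f(b ∧ b ∧ d ∧ d ∨ c ∨ c ∨ c, b, d) ∨ b ∧ c ∧ c ∧ f(b ∧ d ∧ d ∧ f(b, d, d) ∧ f(d, b, b), f(b ∧ c ∧ c ∧ d, d ∨ d, b ∧ c ∧ d ∧ d), f(b ∧ c ∧ c ∧ d, c ∨ c, b ∧ b ∧ c ∧ d)) ∨ b ∧ c ∧ c ∧ f(f(c, d, d) ∨ f(c, d, d), f(b ∨ b ∨ b ∨ c, f(b, c, b), c ∨ c), b ∧ b ∨ c ∧ c ∨ f(b, b, c) ∨ f(b, c, c))

Derivation:
Left:  (c ∧ c ∧ b ∨ f(f(c, d, d) ∨ f(c, d, d), f(b ∨ b ∨ (b ∨ c), f(b, c, b), c ∨ c), ((f(b, b, c) ∨ c ∧ c) ∨ f(b, c, c)) ∨ b ∧ b) ∧ (b ∧ c)) ∧ c ∨ (f(d ∧ f(b, d, d) ∧ d ∧ b ∧ f(d, b, b), f(b ∧ c ∧ c ∧ d, d ∨ d, (d ∧ c) ∧ (b ∧ d)), f(c ∧ ((b ∧ d) ∧ c), c ∨ c, d ∧ c ∧ b ∧ b)) ∧ c ∧ b ∧ c ∨ f(c ∨ (((b ∧ (b ∧ d)) ∧ d ∨ c) ∨ c), b, d) ∧ b ∧ c ∧ c)
  Expand products over sums:  b ∧ c ∧ c ∧ c ∨ b ∧ c ∧ c ∧ f(f(c, d, d) ∨ f(c, d, d), f(b ∨ b ∨ b ∨ c, f(b, c, b), c ∨ c), b ∧ b ∨ c ∧ c ∨ f(b, b, c) ∨ f(b, c, c)) ∨ b ∧ c ∧ c ∧ f(b ∧ d ∧ d ∧ f(b, d, d) ∧ f(d, b, b), f(b ∧ c ∧ c ∧ d, d ∨ d, b ∧ c ∧ d ∧ d), f(b ∧ c ∧ c ∧ d, c ∨ c, b ∧ b ∧ c ∧ d)) ∨ b ∧ c ∧ c ∧ f(b ∧ b ∧ d ∧ d ∨ c ∨ c ∨ c, b, d)
  Sort arguments:  b ∧ c ∧ c ∧ c ∨ b ∧ c ∧ c ∧ f(b ∧ b ∧ d ∧ d ∨ c ∨ c ∨ c, b, d) ∨ b ∧ c ∧ c ∧ f(b ∧ d ∧ d ∧ f(b, d, d) ∧ f(d, b, b), f(b ∧ c ∧ c ∧ d, d ∨ d, b ∧ c ∧ d ∧ d), f(b ∧ c ∧ c ∧ d, c ∨ c, b ∧ b ∧ c ∧ d)) ∨ b ∧ c ∧ c ∧ f(f(c, d, d) ∨ f(c, d, d), f(b ∨ b ∨ b ∨ c, f(b, c, b), c ∨ c), b ∧ b ∨ c ∧ c ∨ f(b, b, c) ∨ f(b, c, c))
Right:  ((c ∧ c) ∧ c) ∧ b ∨ (c ∧ b) ∧ (c ∧ f((b ∧ f(d, b, b)) ∧ ((d ∧ d) ∧ f(b, d, d)), f(d ∧ c ∧ b ∧ c, d ∨ d, c ∧ (d ∧ d) ∧ b), f(c ∧ d ∧ b ∧ c, c ∨ c, d ∧ c ∧ b ∧ b))) ∨ c ∧ (b ∧ (f(f(c, d, d) ∨ f(c, d, d), f(b ∨ c ∨ b ∨ b, f(b, c, b), c ∨ c), f(b, b, c) ∨ c ∧ c ∨ b ∧ b ∨ f(b, c, c)) ∧ c)) ∨ b ∧ (f(c ∨ (((d ∧ d) ∧ b) ∧ b ∨ c) ∨ c, b, d) ∧ (c ∧ c))
  Flatten:  b ∧ c ∧ c ∧ c ∨ b ∧ c ∧ c ∧ f(b ∧ d ∧ d ∧ f(b, d, d) ∧ f(d, b, b), f(b ∧ c ∧ c ∧ d, d ∨ d, b ∧ c ∧ d ∧ d), f(b ∧ c ∧ c ∧ d, c ∨ c, b ∧ b ∧ c ∧ d)) ∨ b ∧ c ∧ c ∧ f(f(c, d, d) ∨ f(c, d, d), f(b ∨ b ∨ b ∨ c, f(b, c, b), c ∨ c), b ∧ b ∨ c ∧ c ∨ f(b, b, c) ∨ f(b, c, c)) ∨ b ∧ c ∧ c ∧ f(b ∧ b ∧ d ∧ d ∨ c ∨ c ∨ c, b, d)
  Order the arguments:  b ∧ c ∧ c ∧ c ∨ b ∧ c ∧ c ∧ f(b ∧ b ∧ d ∧ d ∨ c ∨ c ∨ c, b, d) ∨ b ∧ c ∧ c ∧ f(b ∧ d ∧ d ∧ f(b, d, d) ∧ f(d, b, b), f(b ∧ c ∧ c ∧ d, d ∨ d, b ∧ c ∧ d ∧ d), f(b ∧ c ∧ c ∧ d, c ∨ c, b ∧ b ∧ c ∧ d)) ∨ b ∧ c ∧ c ∧ f(f(c, d, d) ∨ f(c, d, d), f(b ∨ b ∨ b ∨ c, f(b, c, b), c ∨ c), b ∧ b ∨ c ∧ c ∨ f(b, b, c) ∨ f(b, c, c))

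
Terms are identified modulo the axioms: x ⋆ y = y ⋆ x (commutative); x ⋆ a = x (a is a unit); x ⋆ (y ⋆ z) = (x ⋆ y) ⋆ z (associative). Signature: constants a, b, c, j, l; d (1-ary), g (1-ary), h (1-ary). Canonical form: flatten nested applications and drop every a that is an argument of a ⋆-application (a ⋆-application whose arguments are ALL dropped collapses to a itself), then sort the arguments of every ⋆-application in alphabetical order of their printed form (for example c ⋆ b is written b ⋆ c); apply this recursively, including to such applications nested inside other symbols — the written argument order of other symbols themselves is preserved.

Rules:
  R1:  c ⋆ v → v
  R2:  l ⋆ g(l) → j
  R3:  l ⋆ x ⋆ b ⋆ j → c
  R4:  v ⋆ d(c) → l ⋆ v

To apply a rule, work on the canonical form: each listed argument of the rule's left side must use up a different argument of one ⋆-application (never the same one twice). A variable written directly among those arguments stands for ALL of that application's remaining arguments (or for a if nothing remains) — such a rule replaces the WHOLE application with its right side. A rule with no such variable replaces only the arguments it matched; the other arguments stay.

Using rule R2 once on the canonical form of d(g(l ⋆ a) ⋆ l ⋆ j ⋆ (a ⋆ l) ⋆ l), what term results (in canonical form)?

Answer: d(j ⋆ j ⋆ l ⋆ l)

Derivation:
Canonical form:  d(g(l) ⋆ j ⋆ l ⋆ l ⋆ l)
R2 matches:  uses g(l), l
New term:  d(j ⋆ j ⋆ l ⋆ l)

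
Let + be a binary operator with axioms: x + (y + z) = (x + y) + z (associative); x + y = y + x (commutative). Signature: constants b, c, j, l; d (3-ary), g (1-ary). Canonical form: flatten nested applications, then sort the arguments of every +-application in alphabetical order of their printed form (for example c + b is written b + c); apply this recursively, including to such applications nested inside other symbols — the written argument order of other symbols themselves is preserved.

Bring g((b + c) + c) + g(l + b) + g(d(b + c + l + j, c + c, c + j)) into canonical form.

Inside:  g((b + c) + c)  →  g(b + c + c)
Simplify inside:  g(l + b)  →  g(b + l)
Inside:  g(d(b + c + l + j, c + c, c + j))  →  g(d(b + c + j + l, c + c, c + j))
Order the arguments:  g(b + c + c) + g(b + l) + g(d(b + c + j + l, c + c, c + j))

Answer: g(b + c + c) + g(b + l) + g(d(b + c + j + l, c + c, c + j))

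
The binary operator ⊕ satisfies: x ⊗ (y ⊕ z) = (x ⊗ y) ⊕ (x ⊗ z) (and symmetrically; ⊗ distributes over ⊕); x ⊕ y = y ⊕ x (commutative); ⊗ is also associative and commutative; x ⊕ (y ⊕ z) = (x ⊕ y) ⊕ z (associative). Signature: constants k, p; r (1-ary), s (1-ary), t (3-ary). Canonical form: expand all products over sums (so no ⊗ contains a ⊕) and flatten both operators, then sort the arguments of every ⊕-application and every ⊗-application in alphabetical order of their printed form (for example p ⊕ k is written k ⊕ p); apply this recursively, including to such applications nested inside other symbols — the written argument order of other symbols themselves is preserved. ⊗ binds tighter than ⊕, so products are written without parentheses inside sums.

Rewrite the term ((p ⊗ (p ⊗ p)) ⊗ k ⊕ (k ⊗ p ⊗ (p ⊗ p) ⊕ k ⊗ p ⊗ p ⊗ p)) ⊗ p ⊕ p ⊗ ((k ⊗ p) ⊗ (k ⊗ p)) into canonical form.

Expand products over sums:  k ⊗ p ⊗ p ⊗ p ⊗ p ⊕ k ⊗ p ⊗ p ⊗ p ⊗ p ⊕ k ⊗ p ⊗ p ⊗ p ⊗ p ⊕ k ⊗ k ⊗ p ⊗ p ⊗ p
Order the arguments:  k ⊗ k ⊗ p ⊗ p ⊗ p ⊕ k ⊗ p ⊗ p ⊗ p ⊗ p ⊕ k ⊗ p ⊗ p ⊗ p ⊗ p ⊕ k ⊗ p ⊗ p ⊗ p ⊗ p

Answer: k ⊗ k ⊗ p ⊗ p ⊗ p ⊕ k ⊗ p ⊗ p ⊗ p ⊗ p ⊕ k ⊗ p ⊗ p ⊗ p ⊗ p ⊕ k ⊗ p ⊗ p ⊗ p ⊗ p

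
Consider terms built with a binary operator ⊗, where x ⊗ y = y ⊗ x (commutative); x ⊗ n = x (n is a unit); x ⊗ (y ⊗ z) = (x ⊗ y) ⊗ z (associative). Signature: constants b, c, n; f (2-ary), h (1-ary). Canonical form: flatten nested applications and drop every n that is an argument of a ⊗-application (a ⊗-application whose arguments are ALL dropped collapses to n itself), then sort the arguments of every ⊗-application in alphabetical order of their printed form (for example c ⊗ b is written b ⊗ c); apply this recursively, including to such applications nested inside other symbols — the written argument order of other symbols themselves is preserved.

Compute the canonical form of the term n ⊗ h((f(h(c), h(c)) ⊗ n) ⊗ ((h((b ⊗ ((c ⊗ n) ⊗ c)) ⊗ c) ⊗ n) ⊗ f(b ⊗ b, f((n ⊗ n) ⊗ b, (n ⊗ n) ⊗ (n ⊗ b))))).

Answer: h(f(b ⊗ b, f(b, b)) ⊗ f(h(c), h(c)) ⊗ h(b ⊗ c ⊗ c ⊗ c))

Derivation:
Simplify inside:  h((f(h(c), h(c)) ⊗ n) ⊗ ((h((b ⊗ ((c ⊗ n) ⊗ c)) ⊗ c) ⊗ n) ⊗ f(b ⊗ b, f((n ⊗ n) ⊗ b, (n ⊗ n) ⊗ (n ⊗ b)))))  →  h(f(b ⊗ b, f(b, b)) ⊗ f(h(c), h(c)) ⊗ h(b ⊗ c ⊗ c ⊗ c))
Units out:  drop n
Sort arguments:  h(f(b ⊗ b, f(b, b)) ⊗ f(h(c), h(c)) ⊗ h(b ⊗ c ⊗ c ⊗ c))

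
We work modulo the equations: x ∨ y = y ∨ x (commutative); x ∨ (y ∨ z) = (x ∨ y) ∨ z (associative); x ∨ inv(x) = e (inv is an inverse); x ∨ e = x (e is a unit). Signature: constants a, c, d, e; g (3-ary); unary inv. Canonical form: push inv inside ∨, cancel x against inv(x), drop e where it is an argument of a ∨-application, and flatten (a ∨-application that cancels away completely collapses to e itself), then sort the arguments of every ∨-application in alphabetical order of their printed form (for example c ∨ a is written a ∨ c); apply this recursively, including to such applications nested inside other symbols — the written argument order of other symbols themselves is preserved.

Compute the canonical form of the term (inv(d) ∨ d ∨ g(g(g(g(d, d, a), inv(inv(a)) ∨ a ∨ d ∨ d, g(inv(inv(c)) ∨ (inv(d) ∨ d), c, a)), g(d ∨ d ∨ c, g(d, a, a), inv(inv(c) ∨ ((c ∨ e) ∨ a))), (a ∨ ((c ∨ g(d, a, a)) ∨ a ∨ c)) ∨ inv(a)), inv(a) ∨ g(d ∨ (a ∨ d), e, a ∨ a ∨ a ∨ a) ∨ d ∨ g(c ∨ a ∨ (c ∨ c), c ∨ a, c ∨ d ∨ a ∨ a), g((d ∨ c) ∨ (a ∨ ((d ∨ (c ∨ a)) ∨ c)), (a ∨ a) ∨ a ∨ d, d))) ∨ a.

Answer: a ∨ g(g(g(g(d, d, a), a ∨ a ∨ d ∨ d, g(c, c, a)), g(c ∨ d ∨ d, g(d, a, a), inv(a)), a ∨ c ∨ c ∨ g(d, a, a)), d ∨ g(a ∨ c ∨ c ∨ c, a ∨ c, a ∨ a ∨ c ∨ d) ∨ g(a ∨ d ∨ d, e, a ∨ a ∨ a ∨ a) ∨ inv(a), g(a ∨ a ∨ c ∨ c ∨ c ∨ d ∨ d, a ∨ a ∨ a ∨ d, d))

Derivation:
Push inv inside:  distribute inv over ∨ and collapse double inv
Cancel:  d cancels
Collect terms:  g(g(g(g(d, d, a), a ∨ a ∨ d ∨ d, g(c, c, a)), g(c ∨ d ∨ d, g(d, a, a), inv(a)), a ∨ c ∨ c ∨ g(d, a, a)), d ∨ g(a ∨ c ∨ c ∨ c, a ∨ c, a ∨ a ∨ c ∨ d) ∨ g(a ∨ d ∨ d, e, a ∨ a ∨ a ∨ a) ∨ inv(a), g(a ∨ a ∨ c ∨ c ∨ c ∨ d ∨ d, a ∨ a ∨ a ∨ d, d)) ∨ a
Sort arguments:  a ∨ g(g(g(g(d, d, a), a ∨ a ∨ d ∨ d, g(c, c, a)), g(c ∨ d ∨ d, g(d, a, a), inv(a)), a ∨ c ∨ c ∨ g(d, a, a)), d ∨ g(a ∨ c ∨ c ∨ c, a ∨ c, a ∨ a ∨ c ∨ d) ∨ g(a ∨ d ∨ d, e, a ∨ a ∨ a ∨ a) ∨ inv(a), g(a ∨ a ∨ c ∨ c ∨ c ∨ d ∨ d, a ∨ a ∨ a ∨ d, d))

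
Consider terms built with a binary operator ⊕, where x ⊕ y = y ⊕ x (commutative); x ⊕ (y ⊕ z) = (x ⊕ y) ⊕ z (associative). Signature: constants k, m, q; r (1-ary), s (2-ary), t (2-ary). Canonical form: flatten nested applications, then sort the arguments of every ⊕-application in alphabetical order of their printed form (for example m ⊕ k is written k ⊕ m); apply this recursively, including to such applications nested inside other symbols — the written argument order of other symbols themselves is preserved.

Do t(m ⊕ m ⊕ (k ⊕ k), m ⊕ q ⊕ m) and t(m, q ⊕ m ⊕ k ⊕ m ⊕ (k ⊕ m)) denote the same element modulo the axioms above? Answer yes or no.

Left:  t(m ⊕ m ⊕ (k ⊕ k), m ⊕ q ⊕ m)
  Focus inside:  m ⊕ m ⊕ (k ⊕ k)
  Un-nest:  m ⊕ m ⊕ k ⊕ k
  Sort:  k ⊕ k ⊕ m ⊕ m
  Reassemble:  t(k ⊕ k ⊕ m ⊕ m, m ⊕ m ⊕ q)
Right:  t(m, q ⊕ m ⊕ k ⊕ m ⊕ (k ⊕ m))
  Descend into:  q ⊕ m ⊕ k ⊕ m ⊕ (k ⊕ m)
  Un-nest:  q ⊕ m ⊕ k ⊕ m ⊕ k ⊕ m
  Sort:  k ⊕ k ⊕ m ⊕ m ⊕ m ⊕ q
  Put back:  t(m, k ⊕ k ⊕ m ⊕ m ⊕ m ⊕ q)

Answer: no — t(k ⊕ k ⊕ m ⊕ m, m ⊕ m ⊕ q) vs t(m, k ⊕ k ⊕ m ⊕ m ⊕ m ⊕ q)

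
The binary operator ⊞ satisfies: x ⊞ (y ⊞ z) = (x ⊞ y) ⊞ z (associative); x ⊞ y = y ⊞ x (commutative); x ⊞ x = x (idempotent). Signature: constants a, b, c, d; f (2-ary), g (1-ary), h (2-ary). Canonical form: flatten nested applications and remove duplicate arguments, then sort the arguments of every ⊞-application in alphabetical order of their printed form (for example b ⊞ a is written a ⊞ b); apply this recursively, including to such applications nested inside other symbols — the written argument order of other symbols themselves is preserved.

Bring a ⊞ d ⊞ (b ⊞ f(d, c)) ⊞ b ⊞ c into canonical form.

Answer: a ⊞ b ⊞ c ⊞ d ⊞ f(d, c)

Derivation:
Un-nest:  a ⊞ d ⊞ b ⊞ f(d, c) ⊞ b ⊞ c
Deduplicate:  drop duplicate b
Order the arguments:  a ⊞ b ⊞ c ⊞ d ⊞ f(d, c)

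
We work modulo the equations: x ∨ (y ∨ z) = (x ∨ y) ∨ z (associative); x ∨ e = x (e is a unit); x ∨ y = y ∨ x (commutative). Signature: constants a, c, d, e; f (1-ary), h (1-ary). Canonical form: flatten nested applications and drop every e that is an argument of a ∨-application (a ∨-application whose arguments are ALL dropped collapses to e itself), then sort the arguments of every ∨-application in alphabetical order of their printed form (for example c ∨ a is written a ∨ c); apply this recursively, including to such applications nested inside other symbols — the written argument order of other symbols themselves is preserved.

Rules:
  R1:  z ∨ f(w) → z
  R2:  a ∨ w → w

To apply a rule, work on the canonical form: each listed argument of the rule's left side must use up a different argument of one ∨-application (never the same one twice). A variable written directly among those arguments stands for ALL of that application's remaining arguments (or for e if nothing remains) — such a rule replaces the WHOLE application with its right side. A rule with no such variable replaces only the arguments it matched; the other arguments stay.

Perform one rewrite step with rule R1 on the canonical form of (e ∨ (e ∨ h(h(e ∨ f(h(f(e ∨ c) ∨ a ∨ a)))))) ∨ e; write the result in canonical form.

Canonical form:  h(h(f(h(a ∨ a ∨ f(c)))))
Match R1:  consume f(c);  w := c, z := a ∨ a
Every leftover argument binds to the variable; the entire application is replaced.
Result:  h(h(f(h(a ∨ a))))

Answer: h(h(f(h(a ∨ a))))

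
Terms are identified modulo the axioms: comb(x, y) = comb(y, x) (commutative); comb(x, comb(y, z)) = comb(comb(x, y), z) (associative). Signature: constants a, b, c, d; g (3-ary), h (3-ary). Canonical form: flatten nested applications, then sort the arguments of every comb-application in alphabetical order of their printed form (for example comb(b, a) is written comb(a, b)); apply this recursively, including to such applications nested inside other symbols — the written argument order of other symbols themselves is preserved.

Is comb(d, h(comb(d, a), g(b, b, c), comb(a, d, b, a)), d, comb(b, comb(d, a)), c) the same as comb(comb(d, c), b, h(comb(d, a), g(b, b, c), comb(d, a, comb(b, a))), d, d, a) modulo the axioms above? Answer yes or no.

Left:  comb(d, h(comb(d, a), g(b, b, c), comb(a, d, b, a)), d, comb(b, comb(d, a)), c)
  Merge nested applications:  comb(d, h(comb(d, a), g(b, b, c), comb(a, d, b, a)), d, b, d, a, c)
  Inside:  h(comb(d, a), g(b, b, c), comb(a, d, b, a))  →  h(comb(a, d), g(b, b, c), comb(a, a, b, d))
  Sort:  comb(a, b, c, d, d, d, h(comb(a, d), g(b, b, c), comb(a, a, b, d)))
Right:  comb(comb(d, c), b, h(comb(d, a), g(b, b, c), comb(d, a, comb(b, a))), d, d, a)
  Un-nest:  comb(d, c, b, h(comb(d, a), g(b, b, c), comb(d, a, comb(b, a))), d, d, a)
  Inside:  h(comb(d, a), g(b, b, c), comb(d, a, comb(b, a)))  →  h(comb(a, d), g(b, b, c), comb(a, a, b, d))
  Sort:  comb(a, b, c, d, d, d, h(comb(a, d), g(b, b, c), comb(a, a, b, d)))

Answer: yes — both canonical forms are comb(a, b, c, d, d, d, h(comb(a, d), g(b, b, c), comb(a, a, b, d)))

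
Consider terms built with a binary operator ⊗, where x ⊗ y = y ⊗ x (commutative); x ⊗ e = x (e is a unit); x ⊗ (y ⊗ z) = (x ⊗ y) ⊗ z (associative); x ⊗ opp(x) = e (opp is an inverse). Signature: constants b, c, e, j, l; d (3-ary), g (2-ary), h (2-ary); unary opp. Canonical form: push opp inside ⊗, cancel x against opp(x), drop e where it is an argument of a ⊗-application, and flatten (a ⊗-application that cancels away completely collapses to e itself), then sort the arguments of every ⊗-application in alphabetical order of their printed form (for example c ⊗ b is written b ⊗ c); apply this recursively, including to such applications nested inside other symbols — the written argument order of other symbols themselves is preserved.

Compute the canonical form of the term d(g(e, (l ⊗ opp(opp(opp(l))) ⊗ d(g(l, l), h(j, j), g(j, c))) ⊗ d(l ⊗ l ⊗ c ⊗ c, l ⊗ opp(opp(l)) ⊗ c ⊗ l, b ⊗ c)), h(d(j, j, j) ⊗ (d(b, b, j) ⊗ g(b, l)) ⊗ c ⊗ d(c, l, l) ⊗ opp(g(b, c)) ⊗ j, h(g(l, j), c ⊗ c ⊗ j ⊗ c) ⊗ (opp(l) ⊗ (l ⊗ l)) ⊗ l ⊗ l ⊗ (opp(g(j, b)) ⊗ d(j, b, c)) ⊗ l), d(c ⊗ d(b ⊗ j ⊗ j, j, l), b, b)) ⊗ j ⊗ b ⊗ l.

Push opp inside:  distribute opp over ⊗ and collapse double opp
Collect terms:  d(g(e, d(c ⊗ c ⊗ l ⊗ l, c ⊗ l ⊗ l ⊗ l, b ⊗ c) ⊗ d(g(l, l), h(j, j), g(j, c))), h(c ⊗ d(b, b, j) ⊗ d(c, l, l) ⊗ d(j, j, j) ⊗ g(b, l) ⊗ j ⊗ opp(g(b, c)), d(j, b, c) ⊗ h(g(l, j), c ⊗ c ⊗ c ⊗ j) ⊗ l ⊗ l ⊗ l ⊗ l ⊗ opp(g(j, b))), d(c ⊗ d(b ⊗ j ⊗ j, j, l), b, b)) ⊗ j ⊗ b ⊗ l
Order the arguments:  b ⊗ d(g(e, d(c ⊗ c ⊗ l ⊗ l, c ⊗ l ⊗ l ⊗ l, b ⊗ c) ⊗ d(g(l, l), h(j, j), g(j, c))), h(c ⊗ d(b, b, j) ⊗ d(c, l, l) ⊗ d(j, j, j) ⊗ g(b, l) ⊗ j ⊗ opp(g(b, c)), d(j, b, c) ⊗ h(g(l, j), c ⊗ c ⊗ c ⊗ j) ⊗ l ⊗ l ⊗ l ⊗ l ⊗ opp(g(j, b))), d(c ⊗ d(b ⊗ j ⊗ j, j, l), b, b)) ⊗ j ⊗ l

Answer: b ⊗ d(g(e, d(c ⊗ c ⊗ l ⊗ l, c ⊗ l ⊗ l ⊗ l, b ⊗ c) ⊗ d(g(l, l), h(j, j), g(j, c))), h(c ⊗ d(b, b, j) ⊗ d(c, l, l) ⊗ d(j, j, j) ⊗ g(b, l) ⊗ j ⊗ opp(g(b, c)), d(j, b, c) ⊗ h(g(l, j), c ⊗ c ⊗ c ⊗ j) ⊗ l ⊗ l ⊗ l ⊗ l ⊗ opp(g(j, b))), d(c ⊗ d(b ⊗ j ⊗ j, j, l), b, b)) ⊗ j ⊗ l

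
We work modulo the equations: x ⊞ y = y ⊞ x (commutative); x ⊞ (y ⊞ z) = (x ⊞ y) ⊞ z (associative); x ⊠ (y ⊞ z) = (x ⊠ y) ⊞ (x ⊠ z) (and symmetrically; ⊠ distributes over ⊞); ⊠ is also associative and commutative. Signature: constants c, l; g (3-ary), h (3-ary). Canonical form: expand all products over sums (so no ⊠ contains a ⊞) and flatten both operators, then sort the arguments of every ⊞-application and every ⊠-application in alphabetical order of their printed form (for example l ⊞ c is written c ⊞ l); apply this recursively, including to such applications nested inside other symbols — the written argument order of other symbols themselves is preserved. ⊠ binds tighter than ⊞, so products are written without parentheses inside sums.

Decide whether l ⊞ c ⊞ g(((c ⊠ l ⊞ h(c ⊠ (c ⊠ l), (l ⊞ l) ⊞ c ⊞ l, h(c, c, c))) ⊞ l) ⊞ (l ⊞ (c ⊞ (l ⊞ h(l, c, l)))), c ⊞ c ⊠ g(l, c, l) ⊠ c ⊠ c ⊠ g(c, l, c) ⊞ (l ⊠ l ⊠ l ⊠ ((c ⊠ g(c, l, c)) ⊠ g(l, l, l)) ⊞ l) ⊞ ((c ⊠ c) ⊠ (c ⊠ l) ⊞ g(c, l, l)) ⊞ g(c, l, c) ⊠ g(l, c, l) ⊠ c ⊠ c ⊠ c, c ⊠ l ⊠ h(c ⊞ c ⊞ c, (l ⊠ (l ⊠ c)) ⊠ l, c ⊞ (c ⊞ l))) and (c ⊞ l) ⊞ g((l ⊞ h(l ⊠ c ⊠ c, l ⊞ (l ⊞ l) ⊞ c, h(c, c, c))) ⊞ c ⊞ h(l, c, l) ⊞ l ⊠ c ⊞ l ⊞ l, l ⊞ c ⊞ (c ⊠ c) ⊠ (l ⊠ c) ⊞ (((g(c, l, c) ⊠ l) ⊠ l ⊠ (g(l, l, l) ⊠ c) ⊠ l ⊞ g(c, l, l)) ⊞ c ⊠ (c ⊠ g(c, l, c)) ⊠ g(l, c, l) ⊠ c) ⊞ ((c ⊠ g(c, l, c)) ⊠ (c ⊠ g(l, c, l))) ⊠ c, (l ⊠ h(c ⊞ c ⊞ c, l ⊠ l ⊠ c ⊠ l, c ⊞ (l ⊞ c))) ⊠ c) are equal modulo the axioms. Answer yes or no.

Left:  l ⊞ c ⊞ g(((c ⊠ l ⊞ h(c ⊠ (c ⊠ l), (l ⊞ l) ⊞ c ⊞ l, h(c, c, c))) ⊞ l) ⊞ (l ⊞ (c ⊞ (l ⊞ h(l, c, l)))), c ⊞ c ⊠ g(l, c, l) ⊠ c ⊠ c ⊠ g(c, l, c) ⊞ (l ⊠ l ⊠ l ⊠ ((c ⊠ g(c, l, c)) ⊠ g(l, l, l)) ⊞ l) ⊞ ((c ⊠ c) ⊠ (c ⊠ l) ⊞ g(c, l, l)) ⊞ g(c, l, c) ⊠ g(l, c, l) ⊠ c ⊠ c ⊠ c, c ⊠ l ⊠ h(c ⊞ c ⊞ c, (l ⊠ (l ⊠ c)) ⊠ l, c ⊞ (c ⊞ l)))
  Merge nested applications:  l ⊞ c ⊞ g(c ⊞ c ⊠ l ⊞ h(c ⊠ c ⊠ l, c ⊞ l ⊞ l ⊞ l, h(c, c, c)) ⊞ h(l, c, l) ⊞ l ⊞ l ⊞ l, c ⊞ c ⊠ c ⊠ c ⊠ g(c, l, c) ⊠ g(l, c, l) ⊞ c ⊠ c ⊠ c ⊠ g(c, l, c) ⊠ g(l, c, l) ⊞ c ⊠ c ⊠ c ⊠ l ⊞ c ⊠ g(c, l, c) ⊠ g(l, l, l) ⊠ l ⊠ l ⊠ l ⊞ g(c, l, l) ⊞ l, c ⊠ h(c ⊞ c ⊞ c, c ⊠ l ⊠ l ⊠ l, c ⊞ c ⊞ l) ⊠ l)
  Sort:  c ⊞ g(c ⊞ c ⊠ l ⊞ h(c ⊠ c ⊠ l, c ⊞ l ⊞ l ⊞ l, h(c, c, c)) ⊞ h(l, c, l) ⊞ l ⊞ l ⊞ l, c ⊞ c ⊠ c ⊠ c ⊠ g(c, l, c) ⊠ g(l, c, l) ⊞ c ⊠ c ⊠ c ⊠ g(c, l, c) ⊠ g(l, c, l) ⊞ c ⊠ c ⊠ c ⊠ l ⊞ c ⊠ g(c, l, c) ⊠ g(l, l, l) ⊠ l ⊠ l ⊠ l ⊞ g(c, l, l) ⊞ l, c ⊠ h(c ⊞ c ⊞ c, c ⊠ l ⊠ l ⊠ l, c ⊞ c ⊞ l) ⊠ l) ⊞ l
Right:  (c ⊞ l) ⊞ g((l ⊞ h(l ⊠ c ⊠ c, l ⊞ (l ⊞ l) ⊞ c, h(c, c, c))) ⊞ c ⊞ h(l, c, l) ⊞ l ⊠ c ⊞ l ⊞ l, l ⊞ c ⊞ (c ⊠ c) ⊠ (l ⊠ c) ⊞ (((g(c, l, c) ⊠ l) ⊠ l ⊠ (g(l, l, l) ⊠ c) ⊠ l ⊞ g(c, l, l)) ⊞ c ⊠ (c ⊠ g(c, l, c)) ⊠ g(l, c, l) ⊠ c) ⊞ ((c ⊠ g(c, l, c)) ⊠ (c ⊠ g(l, c, l))) ⊠ c, (l ⊠ h(c ⊞ c ⊞ c, l ⊠ l ⊠ c ⊠ l, c ⊞ (l ⊞ c))) ⊠ c)
  Un-nest:  c ⊞ l ⊞ g(c ⊞ c ⊠ l ⊞ h(c ⊠ c ⊠ l, c ⊞ l ⊞ l ⊞ l, h(c, c, c)) ⊞ h(l, c, l) ⊞ l ⊞ l ⊞ l, c ⊞ c ⊠ c ⊠ c ⊠ g(c, l, c) ⊠ g(l, c, l) ⊞ c ⊠ c ⊠ c ⊠ g(c, l, c) ⊠ g(l, c, l) ⊞ c ⊠ c ⊠ c ⊠ l ⊞ c ⊠ g(c, l, c) ⊠ g(l, l, l) ⊠ l ⊠ l ⊠ l ⊞ g(c, l, l) ⊞ l, c ⊠ h(c ⊞ c ⊞ c, c ⊠ l ⊠ l ⊠ l, c ⊞ c ⊞ l) ⊠ l)
  Order the arguments:  c ⊞ g(c ⊞ c ⊠ l ⊞ h(c ⊠ c ⊠ l, c ⊞ l ⊞ l ⊞ l, h(c, c, c)) ⊞ h(l, c, l) ⊞ l ⊞ l ⊞ l, c ⊞ c ⊠ c ⊠ c ⊠ g(c, l, c) ⊠ g(l, c, l) ⊞ c ⊠ c ⊠ c ⊠ g(c, l, c) ⊠ g(l, c, l) ⊞ c ⊠ c ⊠ c ⊠ l ⊞ c ⊠ g(c, l, c) ⊠ g(l, l, l) ⊠ l ⊠ l ⊠ l ⊞ g(c, l, l) ⊞ l, c ⊠ h(c ⊞ c ⊞ c, c ⊠ l ⊠ l ⊠ l, c ⊞ c ⊞ l) ⊠ l) ⊞ l

Answer: yes — both canonical forms are c ⊞ g(c ⊞ c ⊠ l ⊞ h(c ⊠ c ⊠ l, c ⊞ l ⊞ l ⊞ l, h(c, c, c)) ⊞ h(l, c, l) ⊞ l ⊞ l ⊞ l, c ⊞ c ⊠ c ⊠ c ⊠ g(c, l, c) ⊠ g(l, c, l) ⊞ c ⊠ c ⊠ c ⊠ g(c, l, c) ⊠ g(l, c, l) ⊞ c ⊠ c ⊠ c ⊠ l ⊞ c ⊠ g(c, l, c) ⊠ g(l, l, l) ⊠ l ⊠ l ⊠ l ⊞ g(c, l, l) ⊞ l, c ⊠ h(c ⊞ c ⊞ c, c ⊠ l ⊠ l ⊠ l, c ⊞ c ⊞ l) ⊠ l) ⊞ l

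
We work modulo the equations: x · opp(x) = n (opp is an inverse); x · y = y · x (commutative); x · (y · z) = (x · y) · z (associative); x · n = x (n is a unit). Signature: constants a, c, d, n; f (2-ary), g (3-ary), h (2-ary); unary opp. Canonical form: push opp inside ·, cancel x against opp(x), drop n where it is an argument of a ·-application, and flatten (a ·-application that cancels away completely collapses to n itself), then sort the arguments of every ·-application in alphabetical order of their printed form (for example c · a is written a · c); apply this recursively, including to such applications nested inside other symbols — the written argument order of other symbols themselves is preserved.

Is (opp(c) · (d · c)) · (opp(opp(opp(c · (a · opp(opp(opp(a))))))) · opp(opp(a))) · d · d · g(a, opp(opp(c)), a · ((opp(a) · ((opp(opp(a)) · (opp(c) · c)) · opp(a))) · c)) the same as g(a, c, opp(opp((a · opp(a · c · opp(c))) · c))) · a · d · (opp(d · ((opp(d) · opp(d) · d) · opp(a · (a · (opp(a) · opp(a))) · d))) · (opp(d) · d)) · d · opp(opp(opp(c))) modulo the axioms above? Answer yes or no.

Left:  (opp(c) · (d · c)) · (opp(opp(opp(c · (a · opp(opp(opp(a))))))) · opp(opp(a))) · d · d · g(a, opp(opp(c)), a · ((opp(a) · ((opp(opp(a)) · (opp(c) · c)) · opp(a))) · c))
  Push opp inside:  distribute opp over · and collapse double opp
  Collect:  opp(c) · d · d · d · a · g(a, c, c)
  Order the arguments:  a · d · d · d · g(a, c, c) · opp(c)
Right:  g(a, c, opp(opp((a · opp(a · c · opp(c))) · c))) · a · d · (opp(d · ((opp(d) · opp(d) · d) · opp(a · (a · (opp(a) · opp(a))) · d))) · (opp(d) · d)) · d · opp(opp(opp(c)))
  Push opp inside:  distribute opp over · and collapse double opp
  Combine occurrences:  g(a, c, c) · a · d · d · d · opp(c)
  Sort arguments:  a · d · d · d · g(a, c, c) · opp(c)

Answer: yes — both canonical forms are a · d · d · d · g(a, c, c) · opp(c)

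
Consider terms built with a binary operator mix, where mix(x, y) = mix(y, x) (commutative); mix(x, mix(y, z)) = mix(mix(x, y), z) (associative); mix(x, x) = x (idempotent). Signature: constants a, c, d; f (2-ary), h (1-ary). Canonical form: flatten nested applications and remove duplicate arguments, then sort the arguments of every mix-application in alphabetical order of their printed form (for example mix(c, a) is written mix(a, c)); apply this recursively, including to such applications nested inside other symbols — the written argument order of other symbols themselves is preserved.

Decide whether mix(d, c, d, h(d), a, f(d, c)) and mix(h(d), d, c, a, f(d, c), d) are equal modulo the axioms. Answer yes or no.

Left:  mix(d, c, d, h(d), a, f(d, c))
  Deduplicate:  drop duplicate d
  Sort arguments:  mix(a, c, d, f(d, c), h(d))
Right:  mix(h(d), d, c, a, f(d, c), d)
  Idempotence:  drop duplicate d
  Order the arguments:  mix(a, c, d, f(d, c), h(d))

Answer: yes — both canonical forms are mix(a, c, d, f(d, c), h(d))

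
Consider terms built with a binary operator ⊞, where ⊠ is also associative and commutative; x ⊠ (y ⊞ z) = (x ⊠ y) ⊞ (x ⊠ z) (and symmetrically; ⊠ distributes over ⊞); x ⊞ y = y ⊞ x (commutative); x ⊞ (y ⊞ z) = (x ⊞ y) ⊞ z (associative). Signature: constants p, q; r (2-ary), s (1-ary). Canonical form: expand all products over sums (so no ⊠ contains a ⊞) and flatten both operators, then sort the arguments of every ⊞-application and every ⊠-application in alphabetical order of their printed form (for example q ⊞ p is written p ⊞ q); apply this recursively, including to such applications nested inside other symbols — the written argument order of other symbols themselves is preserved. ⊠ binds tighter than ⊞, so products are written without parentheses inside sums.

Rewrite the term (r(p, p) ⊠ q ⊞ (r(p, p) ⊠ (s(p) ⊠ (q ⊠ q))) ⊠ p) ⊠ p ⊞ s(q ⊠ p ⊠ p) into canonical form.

Expand products over sums:  p ⊠ q ⊠ r(p, p) ⊞ p ⊠ p ⊠ q ⊠ q ⊠ r(p, p) ⊠ s(p) ⊞ s(p ⊠ p ⊠ q)
Sort:  p ⊠ p ⊠ q ⊠ q ⊠ r(p, p) ⊠ s(p) ⊞ p ⊠ q ⊠ r(p, p) ⊞ s(p ⊠ p ⊠ q)

Answer: p ⊠ p ⊠ q ⊠ q ⊠ r(p, p) ⊠ s(p) ⊞ p ⊠ q ⊠ r(p, p) ⊞ s(p ⊠ p ⊠ q)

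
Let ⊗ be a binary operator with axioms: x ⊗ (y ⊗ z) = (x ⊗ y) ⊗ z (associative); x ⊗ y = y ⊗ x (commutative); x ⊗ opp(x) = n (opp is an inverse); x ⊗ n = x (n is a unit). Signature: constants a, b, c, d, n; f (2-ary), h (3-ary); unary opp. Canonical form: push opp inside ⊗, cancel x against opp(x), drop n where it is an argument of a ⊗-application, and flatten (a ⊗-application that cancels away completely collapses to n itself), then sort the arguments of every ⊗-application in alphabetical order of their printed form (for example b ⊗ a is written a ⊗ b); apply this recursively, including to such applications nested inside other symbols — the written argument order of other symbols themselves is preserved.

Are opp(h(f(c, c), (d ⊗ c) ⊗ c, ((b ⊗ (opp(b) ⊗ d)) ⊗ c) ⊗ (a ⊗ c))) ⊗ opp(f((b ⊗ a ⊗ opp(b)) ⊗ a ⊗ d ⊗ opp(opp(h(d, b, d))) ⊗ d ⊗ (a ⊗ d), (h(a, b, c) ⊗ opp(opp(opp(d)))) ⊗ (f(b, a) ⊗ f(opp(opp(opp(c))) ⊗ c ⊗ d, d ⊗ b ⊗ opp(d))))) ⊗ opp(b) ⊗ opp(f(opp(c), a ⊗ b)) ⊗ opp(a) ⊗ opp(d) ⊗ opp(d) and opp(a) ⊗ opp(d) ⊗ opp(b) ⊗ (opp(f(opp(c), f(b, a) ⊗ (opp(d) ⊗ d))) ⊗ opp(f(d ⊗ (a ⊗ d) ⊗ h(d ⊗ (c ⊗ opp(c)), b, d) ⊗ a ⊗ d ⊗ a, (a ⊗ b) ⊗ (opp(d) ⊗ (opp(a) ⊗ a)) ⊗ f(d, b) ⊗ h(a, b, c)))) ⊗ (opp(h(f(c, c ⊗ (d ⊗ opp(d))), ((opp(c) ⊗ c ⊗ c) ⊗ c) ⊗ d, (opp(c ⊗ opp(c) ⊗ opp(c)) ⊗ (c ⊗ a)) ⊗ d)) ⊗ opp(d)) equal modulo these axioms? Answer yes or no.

Answer: no — opp(a) ⊗ opp(b) ⊗ opp(d) ⊗ opp(d) ⊗ opp(f(a ⊗ a ⊗ a ⊗ d ⊗ d ⊗ d ⊗ h(d, b, d), f(b, a) ⊗ f(d, b) ⊗ h(a, b, c) ⊗ opp(d))) ⊗ opp(f(opp(c), a ⊗ b)) ⊗ opp(h(f(c, c), c ⊗ c ⊗ d, a ⊗ c ⊗ c ⊗ d)) vs opp(a) ⊗ opp(b) ⊗ opp(d) ⊗ opp(d) ⊗ opp(f(a ⊗ a ⊗ a ⊗ d ⊗ d ⊗ d ⊗ h(d, b, d), a ⊗ b ⊗ f(d, b) ⊗ h(a, b, c) ⊗ opp(d))) ⊗ opp(f(opp(c), f(b, a))) ⊗ opp(h(f(c, c), c ⊗ c ⊗ d, a ⊗ c ⊗ c ⊗ d))

Derivation:
Left:  opp(h(f(c, c), (d ⊗ c) ⊗ c, ((b ⊗ (opp(b) ⊗ d)) ⊗ c) ⊗ (a ⊗ c))) ⊗ opp(f((b ⊗ a ⊗ opp(b)) ⊗ a ⊗ d ⊗ opp(opp(h(d, b, d))) ⊗ d ⊗ (a ⊗ d), (h(a, b, c) ⊗ opp(opp(opp(d)))) ⊗ (f(b, a) ⊗ f(opp(opp(opp(c))) ⊗ c ⊗ d, d ⊗ b ⊗ opp(d))))) ⊗ opp(b) ⊗ opp(f(opp(c), a ⊗ b)) ⊗ opp(a) ⊗ opp(d) ⊗ opp(d)
  Push opp inside:  distribute opp over ⊗ and collapse double opp
  Collect terms:  opp(h(f(c, c), c ⊗ c ⊗ d, a ⊗ c ⊗ c ⊗ d)) ⊗ opp(f(a ⊗ a ⊗ a ⊗ d ⊗ d ⊗ d ⊗ h(d, b, d), f(b, a) ⊗ f(d, b) ⊗ h(a, b, c) ⊗ opp(d))) ⊗ opp(b) ⊗ opp(f(opp(c), a ⊗ b)) ⊗ opp(a) ⊗ opp(d) ⊗ opp(d)
  Sort arguments:  opp(a) ⊗ opp(b) ⊗ opp(d) ⊗ opp(d) ⊗ opp(f(a ⊗ a ⊗ a ⊗ d ⊗ d ⊗ d ⊗ h(d, b, d), f(b, a) ⊗ f(d, b) ⊗ h(a, b, c) ⊗ opp(d))) ⊗ opp(f(opp(c), a ⊗ b)) ⊗ opp(h(f(c, c), c ⊗ c ⊗ d, a ⊗ c ⊗ c ⊗ d))
Right:  opp(a) ⊗ opp(d) ⊗ opp(b) ⊗ (opp(f(opp(c), f(b, a) ⊗ (opp(d) ⊗ d))) ⊗ opp(f(d ⊗ (a ⊗ d) ⊗ h(d ⊗ (c ⊗ opp(c)), b, d) ⊗ a ⊗ d ⊗ a, (a ⊗ b) ⊗ (opp(d) ⊗ (opp(a) ⊗ a)) ⊗ f(d, b) ⊗ h(a, b, c)))) ⊗ (opp(h(f(c, c ⊗ (d ⊗ opp(d))), ((opp(c) ⊗ c ⊗ c) ⊗ c) ⊗ d, (opp(c ⊗ opp(c) ⊗ opp(c)) ⊗ (c ⊗ a)) ⊗ d)) ⊗ opp(d))
  Push opp inside:  distribute opp over ⊗ and collapse double opp
  Combine occurrences:  opp(a) ⊗ opp(d) ⊗ opp(d) ⊗ opp(b) ⊗ opp(f(opp(c), f(b, a))) ⊗ opp(f(a ⊗ a ⊗ a ⊗ d ⊗ d ⊗ d ⊗ h(d, b, d), a ⊗ b ⊗ f(d, b) ⊗ h(a, b, c) ⊗ opp(d))) ⊗ opp(h(f(c, c), c ⊗ c ⊗ d, a ⊗ c ⊗ c ⊗ d))
  Sort:  opp(a) ⊗ opp(b) ⊗ opp(d) ⊗ opp(d) ⊗ opp(f(a ⊗ a ⊗ a ⊗ d ⊗ d ⊗ d ⊗ h(d, b, d), a ⊗ b ⊗ f(d, b) ⊗ h(a, b, c) ⊗ opp(d))) ⊗ opp(f(opp(c), f(b, a))) ⊗ opp(h(f(c, c), c ⊗ c ⊗ d, a ⊗ c ⊗ c ⊗ d))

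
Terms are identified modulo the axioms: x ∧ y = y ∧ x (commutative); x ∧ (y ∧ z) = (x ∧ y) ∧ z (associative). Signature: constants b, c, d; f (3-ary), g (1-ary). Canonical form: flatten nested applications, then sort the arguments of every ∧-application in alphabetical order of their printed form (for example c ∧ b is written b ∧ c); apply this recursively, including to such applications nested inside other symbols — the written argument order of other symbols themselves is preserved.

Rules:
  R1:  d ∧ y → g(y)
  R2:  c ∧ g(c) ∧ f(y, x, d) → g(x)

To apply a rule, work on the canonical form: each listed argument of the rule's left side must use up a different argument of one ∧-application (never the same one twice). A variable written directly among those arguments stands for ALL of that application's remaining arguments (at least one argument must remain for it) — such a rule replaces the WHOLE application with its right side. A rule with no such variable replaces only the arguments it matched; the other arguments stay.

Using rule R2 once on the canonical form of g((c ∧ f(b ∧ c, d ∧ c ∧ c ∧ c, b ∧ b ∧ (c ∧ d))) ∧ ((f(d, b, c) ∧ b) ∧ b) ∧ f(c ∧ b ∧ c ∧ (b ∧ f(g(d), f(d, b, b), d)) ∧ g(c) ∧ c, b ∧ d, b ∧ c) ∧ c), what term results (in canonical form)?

Answer: g(b ∧ b ∧ c ∧ c ∧ f(b ∧ b ∧ c ∧ c ∧ g(f(d, b, b)), b ∧ d, b ∧ c) ∧ f(b ∧ c, c ∧ c ∧ c ∧ d, b ∧ b ∧ c ∧ d) ∧ f(d, b, c))

Derivation:
Canonical form:  g(b ∧ b ∧ c ∧ c ∧ f(b ∧ b ∧ c ∧ c ∧ c ∧ f(g(d), f(d, b, b), d) ∧ g(c), b ∧ d, b ∧ c) ∧ f(b ∧ c, c ∧ c ∧ c ∧ d, b ∧ b ∧ c ∧ d) ∧ f(d, b, c))
Apply R2:  consuming c, f(g(d), f(d, b, b), d), g(c);  x := f(d, b, b), y := g(d)
New term:  g(b ∧ b ∧ c ∧ c ∧ f(b ∧ b ∧ c ∧ c ∧ g(f(d, b, b)), b ∧ d, b ∧ c) ∧ f(b ∧ c, c ∧ c ∧ c ∧ d, b ∧ b ∧ c ∧ d) ∧ f(d, b, c))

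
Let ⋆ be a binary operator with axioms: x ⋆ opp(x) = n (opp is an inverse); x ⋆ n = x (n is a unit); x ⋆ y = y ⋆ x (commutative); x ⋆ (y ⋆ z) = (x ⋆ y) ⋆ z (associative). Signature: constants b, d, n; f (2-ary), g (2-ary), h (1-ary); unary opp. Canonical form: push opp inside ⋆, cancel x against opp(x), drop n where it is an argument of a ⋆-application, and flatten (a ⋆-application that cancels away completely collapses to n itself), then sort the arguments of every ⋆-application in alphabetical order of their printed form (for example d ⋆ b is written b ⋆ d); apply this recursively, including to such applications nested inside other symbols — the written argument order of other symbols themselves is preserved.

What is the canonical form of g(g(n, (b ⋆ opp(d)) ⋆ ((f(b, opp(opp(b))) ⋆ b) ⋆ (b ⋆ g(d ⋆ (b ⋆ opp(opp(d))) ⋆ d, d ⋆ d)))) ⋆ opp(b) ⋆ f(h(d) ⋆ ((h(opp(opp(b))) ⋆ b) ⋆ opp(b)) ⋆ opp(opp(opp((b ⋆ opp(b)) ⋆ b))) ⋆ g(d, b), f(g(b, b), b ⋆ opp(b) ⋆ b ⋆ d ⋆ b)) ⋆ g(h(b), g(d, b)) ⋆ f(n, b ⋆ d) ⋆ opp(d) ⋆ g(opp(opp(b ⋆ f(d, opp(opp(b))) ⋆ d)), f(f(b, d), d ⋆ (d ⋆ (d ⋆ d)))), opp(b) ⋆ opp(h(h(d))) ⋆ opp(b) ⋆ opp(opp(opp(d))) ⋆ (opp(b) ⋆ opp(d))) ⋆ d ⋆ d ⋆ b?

Push opp inside:  distribute opp over ⋆ and collapse double opp
Collect:  g(f(g(d, b) ⋆ h(b) ⋆ h(d) ⋆ opp(b), f(g(b, b), b ⋆ b ⋆ d)) ⋆ f(n, b ⋆ d) ⋆ g(b ⋆ d ⋆ f(d, b), f(f(b, d), d ⋆ d ⋆ d ⋆ d)) ⋆ g(h(b), g(d, b)) ⋆ g(n, b ⋆ b ⋆ b ⋆ f(b, b) ⋆ g(b ⋆ d ⋆ d ⋆ d, d ⋆ d) ⋆ opp(d)) ⋆ opp(b) ⋆ opp(d), opp(b) ⋆ opp(b) ⋆ opp(b) ⋆ opp(d) ⋆ opp(d) ⋆ opp(h(h(d)))) ⋆ d ⋆ d ⋆ b
Sort:  b ⋆ d ⋆ d ⋆ g(f(g(d, b) ⋆ h(b) ⋆ h(d) ⋆ opp(b), f(g(b, b), b ⋆ b ⋆ d)) ⋆ f(n, b ⋆ d) ⋆ g(b ⋆ d ⋆ f(d, b), f(f(b, d), d ⋆ d ⋆ d ⋆ d)) ⋆ g(h(b), g(d, b)) ⋆ g(n, b ⋆ b ⋆ b ⋆ f(b, b) ⋆ g(b ⋆ d ⋆ d ⋆ d, d ⋆ d) ⋆ opp(d)) ⋆ opp(b) ⋆ opp(d), opp(b) ⋆ opp(b) ⋆ opp(b) ⋆ opp(d) ⋆ opp(d) ⋆ opp(h(h(d))))

Answer: b ⋆ d ⋆ d ⋆ g(f(g(d, b) ⋆ h(b) ⋆ h(d) ⋆ opp(b), f(g(b, b), b ⋆ b ⋆ d)) ⋆ f(n, b ⋆ d) ⋆ g(b ⋆ d ⋆ f(d, b), f(f(b, d), d ⋆ d ⋆ d ⋆ d)) ⋆ g(h(b), g(d, b)) ⋆ g(n, b ⋆ b ⋆ b ⋆ f(b, b) ⋆ g(b ⋆ d ⋆ d ⋆ d, d ⋆ d) ⋆ opp(d)) ⋆ opp(b) ⋆ opp(d), opp(b) ⋆ opp(b) ⋆ opp(b) ⋆ opp(d) ⋆ opp(d) ⋆ opp(h(h(d))))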